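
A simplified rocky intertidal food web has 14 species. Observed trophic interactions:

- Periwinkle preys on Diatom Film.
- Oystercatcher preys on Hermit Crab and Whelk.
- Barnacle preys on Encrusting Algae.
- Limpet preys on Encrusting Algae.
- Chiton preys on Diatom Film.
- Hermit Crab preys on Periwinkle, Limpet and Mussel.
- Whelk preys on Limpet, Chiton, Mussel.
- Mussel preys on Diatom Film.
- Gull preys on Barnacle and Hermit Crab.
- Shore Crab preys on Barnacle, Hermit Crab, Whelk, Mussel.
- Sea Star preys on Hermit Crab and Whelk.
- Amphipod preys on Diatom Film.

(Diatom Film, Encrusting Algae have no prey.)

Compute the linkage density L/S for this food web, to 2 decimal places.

There are L = 22 links among S = 14 species.
L/S = 22/14 = 1.5714 ≈ 1.57.

L/S = 1.57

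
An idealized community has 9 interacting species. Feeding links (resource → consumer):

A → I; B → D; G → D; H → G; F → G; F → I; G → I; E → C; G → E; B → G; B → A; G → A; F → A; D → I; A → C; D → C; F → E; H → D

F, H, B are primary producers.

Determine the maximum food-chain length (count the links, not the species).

3 links

One longest chain: F → G → A → I.
It has 4 species and 3 links.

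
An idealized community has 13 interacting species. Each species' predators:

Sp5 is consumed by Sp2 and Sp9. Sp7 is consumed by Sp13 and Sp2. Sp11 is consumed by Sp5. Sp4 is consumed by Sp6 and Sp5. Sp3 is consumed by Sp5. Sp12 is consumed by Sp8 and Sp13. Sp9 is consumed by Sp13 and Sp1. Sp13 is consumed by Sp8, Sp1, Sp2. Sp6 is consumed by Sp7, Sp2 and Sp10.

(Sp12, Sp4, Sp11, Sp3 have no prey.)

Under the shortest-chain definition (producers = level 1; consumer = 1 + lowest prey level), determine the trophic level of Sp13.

Trophic level 2

Sp12 is a producer → level 1.
Sp13 eats Sp12 → level 2.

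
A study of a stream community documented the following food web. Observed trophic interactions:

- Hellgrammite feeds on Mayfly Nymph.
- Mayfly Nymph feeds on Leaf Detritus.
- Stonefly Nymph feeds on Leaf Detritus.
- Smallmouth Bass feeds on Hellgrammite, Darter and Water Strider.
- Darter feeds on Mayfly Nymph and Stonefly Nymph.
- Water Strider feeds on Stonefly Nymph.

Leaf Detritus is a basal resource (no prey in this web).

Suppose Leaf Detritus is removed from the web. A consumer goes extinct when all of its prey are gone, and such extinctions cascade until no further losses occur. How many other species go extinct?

Remove Leaf Detritus.
Round 1: Mayfly Nymph (all prey gone), Stonefly Nymph (all prey gone) → extinct.
Round 2: Darter (all prey gone), Hellgrammite (all prey gone), Water Strider (all prey gone) → extinct.
Round 3: Smallmouth Bass (all prey gone) → extinct.
No further losses. Total secondary extinctions: 6.

6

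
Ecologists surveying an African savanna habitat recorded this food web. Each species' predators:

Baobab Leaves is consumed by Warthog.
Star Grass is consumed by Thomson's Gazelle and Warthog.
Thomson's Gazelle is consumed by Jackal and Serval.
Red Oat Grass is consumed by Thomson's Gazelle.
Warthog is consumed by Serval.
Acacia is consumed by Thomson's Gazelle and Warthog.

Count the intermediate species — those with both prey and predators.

Intermediate species (has both prey and predators): Warthog, Thomson's Gazelle.
Count: 2.

2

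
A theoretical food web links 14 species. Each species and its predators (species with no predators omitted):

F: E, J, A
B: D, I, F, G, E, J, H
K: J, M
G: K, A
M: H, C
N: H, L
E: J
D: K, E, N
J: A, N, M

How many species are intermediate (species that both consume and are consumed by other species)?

8

Intermediate species (has both prey and predators): D, F, G, K, E, J, N, M.
Count: 8.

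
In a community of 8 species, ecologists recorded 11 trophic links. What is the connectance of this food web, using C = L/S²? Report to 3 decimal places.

The web has S = 8 species and L = 11 feeding links.
C = L / S² = 11 / 64 = 0.1719 ≈ 0.172.

C = 0.172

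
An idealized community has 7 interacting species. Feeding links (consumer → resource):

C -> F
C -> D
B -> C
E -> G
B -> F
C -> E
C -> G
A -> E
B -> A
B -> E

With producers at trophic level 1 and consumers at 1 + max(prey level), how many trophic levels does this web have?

Producers (level 1): D, G, F.
G → E → C → B gives B level 4.
No species has a prey at level 4, so no species reaches level 5.

4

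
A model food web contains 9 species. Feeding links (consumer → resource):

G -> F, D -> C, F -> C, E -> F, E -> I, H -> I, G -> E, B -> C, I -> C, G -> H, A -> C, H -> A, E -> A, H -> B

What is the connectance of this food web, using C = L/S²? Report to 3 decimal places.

C = 0.173

The web has S = 9 species and L = 14 feeding links.
C = L / S² = 14 / 81 = 0.1728 ≈ 0.173.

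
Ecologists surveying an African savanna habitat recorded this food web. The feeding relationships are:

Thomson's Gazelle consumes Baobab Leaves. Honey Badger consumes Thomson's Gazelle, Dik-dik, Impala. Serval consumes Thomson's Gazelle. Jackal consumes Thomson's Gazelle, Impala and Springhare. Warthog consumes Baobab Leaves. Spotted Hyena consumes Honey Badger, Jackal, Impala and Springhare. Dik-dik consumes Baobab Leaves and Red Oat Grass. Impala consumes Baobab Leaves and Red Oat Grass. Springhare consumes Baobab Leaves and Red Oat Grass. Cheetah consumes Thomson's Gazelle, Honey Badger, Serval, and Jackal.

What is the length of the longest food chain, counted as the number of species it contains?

4 species

One longest chain: Baobab Leaves → Impala → Honey Badger → Spotted Hyena.
It has 4 species and 3 links.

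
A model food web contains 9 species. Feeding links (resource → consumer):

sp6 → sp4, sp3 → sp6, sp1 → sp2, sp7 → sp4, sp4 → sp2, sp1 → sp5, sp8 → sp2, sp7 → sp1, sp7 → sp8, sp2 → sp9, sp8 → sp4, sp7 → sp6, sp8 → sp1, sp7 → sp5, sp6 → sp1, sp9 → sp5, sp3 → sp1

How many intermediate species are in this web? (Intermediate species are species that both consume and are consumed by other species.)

Intermediate species (has both prey and predators): sp8, sp6, sp4, sp1, sp2, sp9.
Count: 6.

6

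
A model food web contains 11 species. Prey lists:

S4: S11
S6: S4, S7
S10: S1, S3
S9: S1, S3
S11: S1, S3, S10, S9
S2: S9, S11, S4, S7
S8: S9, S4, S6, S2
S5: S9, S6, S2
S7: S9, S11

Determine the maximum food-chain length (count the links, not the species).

5 links

One longest chain: S1 → S10 → S11 → S4 → S2 → S8.
It has 6 species and 5 links.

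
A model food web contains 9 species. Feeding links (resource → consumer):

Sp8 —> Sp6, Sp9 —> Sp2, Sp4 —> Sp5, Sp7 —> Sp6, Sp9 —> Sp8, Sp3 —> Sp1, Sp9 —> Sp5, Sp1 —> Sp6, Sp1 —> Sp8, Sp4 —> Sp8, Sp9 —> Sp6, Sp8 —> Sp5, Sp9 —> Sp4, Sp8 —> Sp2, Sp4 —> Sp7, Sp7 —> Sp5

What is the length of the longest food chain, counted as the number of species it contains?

One longest chain: Sp9 → Sp4 → Sp7 → Sp5.
It has 4 species and 3 links.

4 species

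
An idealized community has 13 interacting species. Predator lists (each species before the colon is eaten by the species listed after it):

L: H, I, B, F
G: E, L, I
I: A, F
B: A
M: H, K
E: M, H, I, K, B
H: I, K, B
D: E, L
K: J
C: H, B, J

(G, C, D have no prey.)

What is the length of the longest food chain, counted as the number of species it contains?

One longest chain: G → E → M → H → B → A.
It has 6 species and 5 links.

6 species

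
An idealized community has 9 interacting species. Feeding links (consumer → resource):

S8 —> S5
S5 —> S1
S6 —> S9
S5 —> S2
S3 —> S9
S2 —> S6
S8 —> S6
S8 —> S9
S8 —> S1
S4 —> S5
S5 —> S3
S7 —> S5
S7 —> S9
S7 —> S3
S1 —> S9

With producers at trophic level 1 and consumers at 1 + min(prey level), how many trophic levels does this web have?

Producers (level 1): S9.
Following each consumer down to its lowest-level prey: S9 → S3 → S5 → S4 (levels 1 through 4).
All prey of S4 (S5 3) are at level 3 or above, so S4 is at level 1 + 3 = 4.
Every consumer has at least one prey at level 3 or below, so none exceeds level 4.

4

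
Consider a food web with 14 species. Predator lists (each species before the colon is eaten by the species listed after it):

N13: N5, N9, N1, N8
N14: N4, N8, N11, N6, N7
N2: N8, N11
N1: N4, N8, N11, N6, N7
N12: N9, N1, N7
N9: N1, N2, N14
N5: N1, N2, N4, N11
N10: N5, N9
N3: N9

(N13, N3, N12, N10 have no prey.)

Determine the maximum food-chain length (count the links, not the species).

3 links

One longest chain: N13 → N9 → N14 → N4.
It has 4 species and 3 links.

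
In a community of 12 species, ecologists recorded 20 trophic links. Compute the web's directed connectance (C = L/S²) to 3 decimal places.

The web has S = 12 species and L = 20 feeding links.
C = L / S² = 20 / 144 = 0.1389 ≈ 0.139.

C = 0.139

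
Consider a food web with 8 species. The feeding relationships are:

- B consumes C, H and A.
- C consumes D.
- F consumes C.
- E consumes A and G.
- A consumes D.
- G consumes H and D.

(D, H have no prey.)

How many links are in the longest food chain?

2 links

One longest chain: D → C → F.
It has 3 species and 2 links.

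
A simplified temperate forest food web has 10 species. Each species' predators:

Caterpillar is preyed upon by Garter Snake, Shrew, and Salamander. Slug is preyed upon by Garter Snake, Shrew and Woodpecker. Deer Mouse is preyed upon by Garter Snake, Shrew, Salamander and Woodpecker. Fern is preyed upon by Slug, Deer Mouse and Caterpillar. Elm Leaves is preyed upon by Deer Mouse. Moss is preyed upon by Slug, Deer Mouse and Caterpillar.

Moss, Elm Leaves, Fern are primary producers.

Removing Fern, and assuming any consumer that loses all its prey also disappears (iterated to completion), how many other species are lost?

0

Remove Fern.
Every predator of it retains at least one other prey: Deer Mouse still has Moss, Elm Leaves; Slug still has Moss; Caterpillar still has Moss.
No consumer loses all prey, so no secondary extinctions occur.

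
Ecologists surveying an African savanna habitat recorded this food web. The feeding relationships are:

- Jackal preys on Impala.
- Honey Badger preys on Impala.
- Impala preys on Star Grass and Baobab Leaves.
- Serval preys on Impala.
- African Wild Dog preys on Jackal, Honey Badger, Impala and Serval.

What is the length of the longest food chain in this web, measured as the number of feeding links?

3 links

One longest chain: Baobab Leaves → Impala → Jackal → African Wild Dog.
It has 4 species and 3 links.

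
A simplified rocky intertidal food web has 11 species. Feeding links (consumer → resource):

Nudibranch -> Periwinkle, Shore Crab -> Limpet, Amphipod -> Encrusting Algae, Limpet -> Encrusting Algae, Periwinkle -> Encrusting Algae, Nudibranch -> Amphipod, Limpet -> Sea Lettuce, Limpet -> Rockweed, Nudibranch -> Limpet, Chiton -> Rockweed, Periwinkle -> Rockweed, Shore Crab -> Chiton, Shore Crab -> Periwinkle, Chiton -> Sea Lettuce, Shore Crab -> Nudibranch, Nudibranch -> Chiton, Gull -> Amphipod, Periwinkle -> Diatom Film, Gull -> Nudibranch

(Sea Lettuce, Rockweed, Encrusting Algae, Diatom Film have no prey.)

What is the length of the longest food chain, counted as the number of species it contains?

4 species

One longest chain: Sea Lettuce → Limpet → Nudibranch → Gull.
It has 4 species and 3 links.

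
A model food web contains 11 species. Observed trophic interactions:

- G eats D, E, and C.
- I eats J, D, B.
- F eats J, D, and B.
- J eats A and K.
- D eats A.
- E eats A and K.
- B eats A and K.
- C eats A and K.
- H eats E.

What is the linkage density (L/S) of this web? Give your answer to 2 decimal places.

L/S = 1.73

There are L = 19 links among S = 11 species.
L/S = 19/11 = 1.7273 ≈ 1.73.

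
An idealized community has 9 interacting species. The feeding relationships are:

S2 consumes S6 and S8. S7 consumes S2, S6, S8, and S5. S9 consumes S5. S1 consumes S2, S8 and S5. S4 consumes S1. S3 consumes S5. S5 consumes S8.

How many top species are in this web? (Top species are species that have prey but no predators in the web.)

4

Top species (has prey, but nothing eats it): S3, S9, S7, S4.
Count: 4.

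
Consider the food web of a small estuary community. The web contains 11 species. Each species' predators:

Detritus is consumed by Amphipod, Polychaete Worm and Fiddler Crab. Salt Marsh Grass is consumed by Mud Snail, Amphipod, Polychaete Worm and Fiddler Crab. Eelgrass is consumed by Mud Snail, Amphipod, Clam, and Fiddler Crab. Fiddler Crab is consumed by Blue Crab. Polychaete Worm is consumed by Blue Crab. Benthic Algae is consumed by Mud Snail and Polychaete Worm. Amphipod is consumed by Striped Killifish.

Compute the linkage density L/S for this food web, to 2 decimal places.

L/S = 1.45

There are L = 16 links among S = 11 species.
L/S = 16/11 = 1.4545 ≈ 1.45.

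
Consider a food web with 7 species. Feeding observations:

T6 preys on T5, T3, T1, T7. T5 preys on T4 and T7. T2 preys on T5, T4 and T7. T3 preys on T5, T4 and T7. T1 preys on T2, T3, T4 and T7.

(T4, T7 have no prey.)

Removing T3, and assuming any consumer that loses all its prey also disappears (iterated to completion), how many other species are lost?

0

Remove T3.
Every predator of it retains at least one other prey: T1 still has T4, T7, T2; T6 still has T7, T5, T1.
No consumer loses all prey, so no secondary extinctions occur.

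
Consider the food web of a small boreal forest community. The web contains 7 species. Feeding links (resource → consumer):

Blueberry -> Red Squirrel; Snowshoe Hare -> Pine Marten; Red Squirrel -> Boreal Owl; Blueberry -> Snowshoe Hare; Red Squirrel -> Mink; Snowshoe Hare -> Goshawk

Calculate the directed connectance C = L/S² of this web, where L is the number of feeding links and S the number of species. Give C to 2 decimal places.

The web has S = 7 species and L = 6 feeding links.
C = L / S² = 6 / 49 = 0.1224 ≈ 0.12.

C = 0.12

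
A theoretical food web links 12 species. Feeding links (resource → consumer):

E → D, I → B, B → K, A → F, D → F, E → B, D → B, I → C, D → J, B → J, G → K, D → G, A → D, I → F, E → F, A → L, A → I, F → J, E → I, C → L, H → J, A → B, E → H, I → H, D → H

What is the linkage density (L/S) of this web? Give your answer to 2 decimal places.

There are L = 25 links among S = 12 species.
L/S = 25/12 = 2.0833 ≈ 2.08.

L/S = 2.08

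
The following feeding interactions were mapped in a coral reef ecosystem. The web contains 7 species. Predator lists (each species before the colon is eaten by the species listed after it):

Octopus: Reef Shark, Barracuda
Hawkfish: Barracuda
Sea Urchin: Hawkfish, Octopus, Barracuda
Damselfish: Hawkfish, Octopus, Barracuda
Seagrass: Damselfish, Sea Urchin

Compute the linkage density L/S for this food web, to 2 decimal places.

There are L = 11 links among S = 7 species.
L/S = 11/7 = 1.5714 ≈ 1.57.

L/S = 1.57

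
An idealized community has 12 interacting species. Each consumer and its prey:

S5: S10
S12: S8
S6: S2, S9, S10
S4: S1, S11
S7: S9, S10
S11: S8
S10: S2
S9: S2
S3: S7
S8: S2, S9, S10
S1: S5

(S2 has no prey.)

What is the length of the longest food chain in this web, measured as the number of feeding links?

4 links

One longest chain: S2 → S9 → S8 → S11 → S4.
It has 5 species and 4 links.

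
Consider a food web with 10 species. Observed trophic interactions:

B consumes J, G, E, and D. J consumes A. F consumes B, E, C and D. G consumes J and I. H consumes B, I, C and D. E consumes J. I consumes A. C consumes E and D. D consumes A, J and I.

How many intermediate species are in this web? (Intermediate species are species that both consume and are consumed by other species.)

7

Intermediate species (has both prey and predators): J, I, D, E, G, B, C.
Count: 7.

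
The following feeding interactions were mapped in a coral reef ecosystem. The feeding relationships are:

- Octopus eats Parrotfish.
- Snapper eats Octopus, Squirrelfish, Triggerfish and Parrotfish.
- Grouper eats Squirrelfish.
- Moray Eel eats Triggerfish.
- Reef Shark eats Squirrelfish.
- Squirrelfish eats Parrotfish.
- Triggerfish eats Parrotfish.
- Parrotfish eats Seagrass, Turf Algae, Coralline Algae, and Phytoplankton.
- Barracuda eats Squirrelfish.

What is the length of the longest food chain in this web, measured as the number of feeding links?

One longest chain: Seagrass → Parrotfish → Squirrelfish → Snapper.
It has 4 species and 3 links.

3 links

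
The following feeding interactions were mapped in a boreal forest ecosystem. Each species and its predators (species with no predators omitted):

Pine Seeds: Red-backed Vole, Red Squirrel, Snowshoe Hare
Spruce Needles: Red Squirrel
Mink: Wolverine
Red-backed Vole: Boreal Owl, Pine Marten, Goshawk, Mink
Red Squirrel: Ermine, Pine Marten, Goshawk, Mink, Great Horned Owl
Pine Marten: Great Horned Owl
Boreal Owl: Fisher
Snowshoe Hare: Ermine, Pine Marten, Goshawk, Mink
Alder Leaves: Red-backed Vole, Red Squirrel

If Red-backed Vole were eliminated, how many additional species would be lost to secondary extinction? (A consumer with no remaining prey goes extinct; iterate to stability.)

Remove Red-backed Vole.
Round 1: Boreal Owl (all prey gone) → extinct.
Round 2: Fisher (all prey gone) → extinct.
No further losses. Total secondary extinctions: 2.

2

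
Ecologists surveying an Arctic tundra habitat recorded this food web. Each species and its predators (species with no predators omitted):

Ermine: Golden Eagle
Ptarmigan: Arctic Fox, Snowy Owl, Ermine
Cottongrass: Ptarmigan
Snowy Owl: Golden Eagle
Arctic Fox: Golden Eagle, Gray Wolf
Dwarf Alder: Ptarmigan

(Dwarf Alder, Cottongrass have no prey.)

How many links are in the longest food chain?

3 links

One longest chain: Dwarf Alder → Ptarmigan → Arctic Fox → Golden Eagle.
It has 4 species and 3 links.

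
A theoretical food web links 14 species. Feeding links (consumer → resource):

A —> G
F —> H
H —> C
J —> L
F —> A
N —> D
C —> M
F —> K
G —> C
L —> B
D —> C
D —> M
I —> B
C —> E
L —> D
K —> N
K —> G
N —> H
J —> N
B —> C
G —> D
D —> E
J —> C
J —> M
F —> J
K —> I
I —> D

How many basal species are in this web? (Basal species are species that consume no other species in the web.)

2

Basal species (no prey listed): E, M.
Count: 2.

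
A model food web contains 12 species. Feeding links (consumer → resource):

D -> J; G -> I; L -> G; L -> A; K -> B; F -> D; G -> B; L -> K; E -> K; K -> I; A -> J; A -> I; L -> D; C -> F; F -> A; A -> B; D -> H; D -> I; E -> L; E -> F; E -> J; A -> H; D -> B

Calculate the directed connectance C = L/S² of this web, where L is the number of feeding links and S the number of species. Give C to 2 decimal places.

The web has S = 12 species and L = 23 feeding links.
C = L / S² = 23 / 144 = 0.1597 ≈ 0.16.

C = 0.16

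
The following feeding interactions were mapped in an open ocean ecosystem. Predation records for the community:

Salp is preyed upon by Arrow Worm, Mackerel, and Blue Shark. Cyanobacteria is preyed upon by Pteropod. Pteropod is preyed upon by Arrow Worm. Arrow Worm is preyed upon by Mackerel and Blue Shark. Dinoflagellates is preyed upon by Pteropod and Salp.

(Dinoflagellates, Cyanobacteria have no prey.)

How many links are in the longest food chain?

3 links

One longest chain: Dinoflagellates → Salp → Arrow Worm → Mackerel.
It has 4 species and 3 links.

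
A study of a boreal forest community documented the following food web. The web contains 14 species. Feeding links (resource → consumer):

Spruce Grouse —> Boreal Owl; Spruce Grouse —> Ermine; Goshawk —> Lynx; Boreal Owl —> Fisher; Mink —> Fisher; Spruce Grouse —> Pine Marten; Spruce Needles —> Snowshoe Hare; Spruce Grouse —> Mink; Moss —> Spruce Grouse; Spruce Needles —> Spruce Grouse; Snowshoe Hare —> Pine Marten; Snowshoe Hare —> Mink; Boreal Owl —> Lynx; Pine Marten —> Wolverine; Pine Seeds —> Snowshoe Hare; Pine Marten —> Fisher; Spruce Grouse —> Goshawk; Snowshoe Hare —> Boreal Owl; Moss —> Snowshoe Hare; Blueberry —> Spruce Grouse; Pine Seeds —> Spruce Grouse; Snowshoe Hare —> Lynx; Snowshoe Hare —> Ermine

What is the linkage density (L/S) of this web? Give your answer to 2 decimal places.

There are L = 23 links among S = 14 species.
L/S = 23/14 = 1.6429 ≈ 1.64.

L/S = 1.64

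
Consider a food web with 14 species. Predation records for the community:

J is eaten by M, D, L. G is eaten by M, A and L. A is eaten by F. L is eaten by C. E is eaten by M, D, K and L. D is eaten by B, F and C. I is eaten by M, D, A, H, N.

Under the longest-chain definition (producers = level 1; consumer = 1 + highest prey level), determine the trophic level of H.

I is a producer → level 1.
H eats I → level 2.

Trophic level 2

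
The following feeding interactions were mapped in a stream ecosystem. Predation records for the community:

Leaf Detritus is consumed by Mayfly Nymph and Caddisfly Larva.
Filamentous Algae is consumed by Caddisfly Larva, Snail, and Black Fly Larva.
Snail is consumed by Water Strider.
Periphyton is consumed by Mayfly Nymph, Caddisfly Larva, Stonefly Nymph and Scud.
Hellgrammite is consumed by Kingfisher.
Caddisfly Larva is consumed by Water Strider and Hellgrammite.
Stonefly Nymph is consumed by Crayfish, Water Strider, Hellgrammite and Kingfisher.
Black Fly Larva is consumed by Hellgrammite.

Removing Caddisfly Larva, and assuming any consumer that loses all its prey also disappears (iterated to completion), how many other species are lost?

Remove Caddisfly Larva.
Every predator of it retains at least one other prey: Hellgrammite still has Stonefly Nymph, Black Fly Larva; Water Strider still has Snail, Stonefly Nymph.
No consumer loses all prey, so no secondary extinctions occur.

0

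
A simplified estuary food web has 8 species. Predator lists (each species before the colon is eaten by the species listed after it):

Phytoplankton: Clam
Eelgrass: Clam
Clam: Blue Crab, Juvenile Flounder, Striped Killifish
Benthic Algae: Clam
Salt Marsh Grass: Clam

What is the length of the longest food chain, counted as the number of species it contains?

One longest chain: Benthic Algae → Clam → Blue Crab.
It has 3 species and 2 links.

3 species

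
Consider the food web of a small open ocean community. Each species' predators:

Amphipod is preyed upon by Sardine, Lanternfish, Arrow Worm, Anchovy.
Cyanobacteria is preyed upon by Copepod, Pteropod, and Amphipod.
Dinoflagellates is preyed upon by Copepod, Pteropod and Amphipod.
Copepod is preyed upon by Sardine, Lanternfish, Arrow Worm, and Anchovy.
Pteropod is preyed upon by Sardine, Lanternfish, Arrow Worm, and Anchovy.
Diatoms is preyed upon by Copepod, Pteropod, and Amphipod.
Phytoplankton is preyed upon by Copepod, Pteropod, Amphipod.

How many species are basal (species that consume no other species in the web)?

Basal species (no prey listed): Diatoms, Phytoplankton, Dinoflagellates, Cyanobacteria.
Count: 4.

4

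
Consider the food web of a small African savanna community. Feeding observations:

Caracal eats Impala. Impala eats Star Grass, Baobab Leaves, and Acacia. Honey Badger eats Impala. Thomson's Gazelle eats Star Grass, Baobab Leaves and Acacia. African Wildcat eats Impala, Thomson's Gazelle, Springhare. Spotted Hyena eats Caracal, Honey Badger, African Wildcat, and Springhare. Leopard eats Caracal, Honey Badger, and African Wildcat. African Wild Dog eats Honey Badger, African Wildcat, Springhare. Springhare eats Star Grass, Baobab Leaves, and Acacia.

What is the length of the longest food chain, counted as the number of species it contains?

4 species

One longest chain: Star Grass → Springhare → African Wildcat → African Wild Dog.
It has 4 species and 3 links.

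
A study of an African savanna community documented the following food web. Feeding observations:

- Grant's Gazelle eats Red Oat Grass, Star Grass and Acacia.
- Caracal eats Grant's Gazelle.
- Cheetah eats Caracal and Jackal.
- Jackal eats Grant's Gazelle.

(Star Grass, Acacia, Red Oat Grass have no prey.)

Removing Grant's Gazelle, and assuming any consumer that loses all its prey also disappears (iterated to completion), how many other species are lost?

3

Remove Grant's Gazelle.
Round 1: Caracal (all prey gone), Jackal (all prey gone) → extinct.
Round 2: Cheetah (all prey gone) → extinct.
No further losses. Total secondary extinctions: 3.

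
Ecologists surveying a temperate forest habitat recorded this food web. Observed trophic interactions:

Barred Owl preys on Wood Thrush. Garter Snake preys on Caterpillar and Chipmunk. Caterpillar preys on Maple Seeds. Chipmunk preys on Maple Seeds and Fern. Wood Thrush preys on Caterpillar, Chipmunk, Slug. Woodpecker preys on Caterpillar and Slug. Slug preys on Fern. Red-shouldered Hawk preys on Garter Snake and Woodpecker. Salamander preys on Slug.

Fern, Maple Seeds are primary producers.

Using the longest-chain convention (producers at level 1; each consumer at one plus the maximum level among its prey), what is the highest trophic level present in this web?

4

Producers (level 1): Fern, Maple Seeds.
Maple Seeds → Caterpillar → Wood Thrush → Barred Owl gives Barred Owl level 4.
No species has a prey at level 4, so no species reaches level 5.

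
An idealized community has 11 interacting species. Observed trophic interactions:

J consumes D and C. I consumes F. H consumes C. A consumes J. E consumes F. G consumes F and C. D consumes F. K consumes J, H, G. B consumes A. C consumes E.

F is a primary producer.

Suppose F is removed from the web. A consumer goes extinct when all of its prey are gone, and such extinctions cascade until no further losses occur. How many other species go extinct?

10

Remove F.
Round 1: D (all prey gone), I (all prey gone), E (all prey gone) → extinct.
Round 2: C (all prey gone) → extinct.
Round 3: H (all prey gone), G (all prey gone), J (all prey gone) → extinct.
Round 4: A (all prey gone), K (all prey gone) → extinct.
Round 5: B (all prey gone) → extinct.
No further losses. Total secondary extinctions: 10.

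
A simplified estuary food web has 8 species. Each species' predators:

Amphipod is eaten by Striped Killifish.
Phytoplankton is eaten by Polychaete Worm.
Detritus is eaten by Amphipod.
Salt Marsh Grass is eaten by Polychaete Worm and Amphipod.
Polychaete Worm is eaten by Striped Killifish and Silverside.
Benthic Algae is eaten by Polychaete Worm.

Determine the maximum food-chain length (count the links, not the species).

One longest chain: Benthic Algae → Polychaete Worm → Striped Killifish.
It has 3 species and 2 links.

2 links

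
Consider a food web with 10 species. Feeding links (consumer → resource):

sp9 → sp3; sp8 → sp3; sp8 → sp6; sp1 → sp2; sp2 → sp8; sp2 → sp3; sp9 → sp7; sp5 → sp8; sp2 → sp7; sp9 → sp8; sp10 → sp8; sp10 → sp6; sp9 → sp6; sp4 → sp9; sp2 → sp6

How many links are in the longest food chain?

One longest chain: sp6 → sp8 → sp2 → sp1.
It has 4 species and 3 links.

3 links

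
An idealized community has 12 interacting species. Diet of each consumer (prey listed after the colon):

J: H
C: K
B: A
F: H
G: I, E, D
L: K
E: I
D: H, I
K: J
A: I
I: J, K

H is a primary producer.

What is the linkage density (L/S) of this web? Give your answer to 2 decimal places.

L/S = 1.25

There are L = 15 links among S = 12 species.
L/S = 15/12 = 1.2500 ≈ 1.25.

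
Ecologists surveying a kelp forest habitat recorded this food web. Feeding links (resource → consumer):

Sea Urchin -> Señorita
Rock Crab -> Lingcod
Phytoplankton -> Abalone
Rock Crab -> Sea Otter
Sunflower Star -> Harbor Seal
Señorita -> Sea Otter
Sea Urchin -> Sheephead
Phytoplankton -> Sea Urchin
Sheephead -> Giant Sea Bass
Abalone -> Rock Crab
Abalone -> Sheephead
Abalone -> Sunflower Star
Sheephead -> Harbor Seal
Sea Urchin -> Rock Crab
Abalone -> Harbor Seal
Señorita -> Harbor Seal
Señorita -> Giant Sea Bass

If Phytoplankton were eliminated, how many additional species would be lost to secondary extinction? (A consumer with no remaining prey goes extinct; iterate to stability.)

10

Remove Phytoplankton.
Round 1: Abalone (all prey gone), Sea Urchin (all prey gone) → extinct.
Round 2: Señorita (all prey gone), Rock Crab (all prey gone), Sheephead (all prey gone), Sunflower Star (all prey gone) → extinct.
Round 3: Lingcod (all prey gone), Harbor Seal (all prey gone), Sea Otter (all prey gone), Giant Sea Bass (all prey gone) → extinct.
No further losses. Total secondary extinctions: 10.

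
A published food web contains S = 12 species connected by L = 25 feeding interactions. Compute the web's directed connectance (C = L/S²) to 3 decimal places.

The web has S = 12 species and L = 25 feeding links.
C = L / S² = 25 / 144 = 0.1736 ≈ 0.174.

C = 0.174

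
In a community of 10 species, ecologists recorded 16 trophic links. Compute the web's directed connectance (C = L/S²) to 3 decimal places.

The web has S = 10 species and L = 16 feeding links.
C = L / S² = 16 / 100 = 0.1600 ≈ 0.160.

C = 0.160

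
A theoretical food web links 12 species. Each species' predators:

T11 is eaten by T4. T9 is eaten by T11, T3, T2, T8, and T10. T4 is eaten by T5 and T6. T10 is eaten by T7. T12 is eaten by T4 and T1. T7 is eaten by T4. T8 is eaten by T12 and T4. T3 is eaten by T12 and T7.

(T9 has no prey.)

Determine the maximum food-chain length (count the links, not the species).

One longest chain: T9 → T3 → T7 → T4 → T5.
It has 5 species and 4 links.

4 links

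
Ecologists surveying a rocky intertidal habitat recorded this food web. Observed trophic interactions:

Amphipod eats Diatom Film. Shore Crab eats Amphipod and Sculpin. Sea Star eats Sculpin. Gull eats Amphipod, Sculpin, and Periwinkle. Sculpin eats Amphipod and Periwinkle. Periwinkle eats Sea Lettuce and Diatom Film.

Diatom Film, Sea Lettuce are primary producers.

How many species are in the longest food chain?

4 species

One longest chain: Diatom Film → Periwinkle → Sculpin → Shore Crab.
It has 4 species and 3 links.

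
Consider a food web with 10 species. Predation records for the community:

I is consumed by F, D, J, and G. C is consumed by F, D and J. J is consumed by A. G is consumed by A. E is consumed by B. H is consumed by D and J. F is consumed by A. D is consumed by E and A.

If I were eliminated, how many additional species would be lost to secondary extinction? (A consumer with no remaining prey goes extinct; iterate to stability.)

Remove I.
Round 1: G (all prey gone) → extinct.
No further losses. Total secondary extinctions: 1.

1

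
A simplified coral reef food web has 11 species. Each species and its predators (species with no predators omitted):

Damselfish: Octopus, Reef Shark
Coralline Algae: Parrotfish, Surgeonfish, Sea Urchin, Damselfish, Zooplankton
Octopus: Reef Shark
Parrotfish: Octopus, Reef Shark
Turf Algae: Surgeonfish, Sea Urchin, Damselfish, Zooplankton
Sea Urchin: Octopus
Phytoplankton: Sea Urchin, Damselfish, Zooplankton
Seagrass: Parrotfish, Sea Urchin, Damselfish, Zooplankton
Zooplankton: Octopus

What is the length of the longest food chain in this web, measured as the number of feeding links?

One longest chain: Coralline Algae → Zooplankton → Octopus → Reef Shark.
It has 4 species and 3 links.

3 links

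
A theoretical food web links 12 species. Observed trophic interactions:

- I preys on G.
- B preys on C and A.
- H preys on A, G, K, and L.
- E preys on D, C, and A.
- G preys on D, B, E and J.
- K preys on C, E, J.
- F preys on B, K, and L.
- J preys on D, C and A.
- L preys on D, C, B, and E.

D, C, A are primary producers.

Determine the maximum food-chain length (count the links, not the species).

One longest chain: C → B → G → I.
It has 4 species and 3 links.

3 links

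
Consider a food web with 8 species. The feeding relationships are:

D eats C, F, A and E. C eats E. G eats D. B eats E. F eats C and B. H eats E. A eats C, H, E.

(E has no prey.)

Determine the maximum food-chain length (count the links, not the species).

4 links

One longest chain: E → C → F → D → G.
It has 5 species and 4 links.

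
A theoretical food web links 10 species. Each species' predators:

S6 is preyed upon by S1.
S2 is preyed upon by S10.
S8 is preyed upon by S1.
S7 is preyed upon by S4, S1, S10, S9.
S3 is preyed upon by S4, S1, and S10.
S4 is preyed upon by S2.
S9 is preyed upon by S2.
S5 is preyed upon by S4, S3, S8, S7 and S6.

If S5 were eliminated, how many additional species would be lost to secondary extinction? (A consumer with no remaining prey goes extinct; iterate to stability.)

9

Remove S5.
Round 1: S7 (all prey gone), S8 (all prey gone), S6 (all prey gone), S3 (all prey gone) → extinct.
Round 2: S1 (all prey gone), S9 (all prey gone), S4 (all prey gone) → extinct.
Round 3: S2 (all prey gone) → extinct.
Round 4: S10 (all prey gone) → extinct.
No further losses. Total secondary extinctions: 9.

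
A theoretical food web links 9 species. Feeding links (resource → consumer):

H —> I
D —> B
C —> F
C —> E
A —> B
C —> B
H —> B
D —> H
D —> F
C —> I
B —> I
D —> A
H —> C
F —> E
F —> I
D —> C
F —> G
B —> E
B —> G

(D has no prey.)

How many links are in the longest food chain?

4 links

One longest chain: D → H → C → B → G.
It has 5 species and 4 links.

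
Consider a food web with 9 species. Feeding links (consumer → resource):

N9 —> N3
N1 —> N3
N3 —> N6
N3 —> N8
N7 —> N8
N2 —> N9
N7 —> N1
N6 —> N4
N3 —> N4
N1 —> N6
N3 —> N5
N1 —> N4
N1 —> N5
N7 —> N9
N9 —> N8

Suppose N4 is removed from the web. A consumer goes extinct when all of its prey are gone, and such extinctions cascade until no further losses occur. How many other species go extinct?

Remove N4.
Round 1: N6 (all prey gone) → extinct.
No further losses. Total secondary extinctions: 1.

1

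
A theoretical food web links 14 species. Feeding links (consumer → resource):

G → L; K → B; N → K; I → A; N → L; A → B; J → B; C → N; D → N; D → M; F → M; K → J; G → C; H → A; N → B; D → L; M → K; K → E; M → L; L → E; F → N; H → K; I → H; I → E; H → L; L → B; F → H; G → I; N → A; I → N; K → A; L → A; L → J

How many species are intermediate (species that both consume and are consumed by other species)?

Intermediate species (has both prey and predators): J, A, L, K, M, N, H, I, C.
Count: 9.

9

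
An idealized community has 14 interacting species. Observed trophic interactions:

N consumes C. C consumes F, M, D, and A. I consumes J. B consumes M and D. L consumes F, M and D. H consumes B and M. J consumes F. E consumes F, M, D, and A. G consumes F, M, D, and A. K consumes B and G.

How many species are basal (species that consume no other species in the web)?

4

Basal species (no prey listed): A, M, F, D.
Count: 4.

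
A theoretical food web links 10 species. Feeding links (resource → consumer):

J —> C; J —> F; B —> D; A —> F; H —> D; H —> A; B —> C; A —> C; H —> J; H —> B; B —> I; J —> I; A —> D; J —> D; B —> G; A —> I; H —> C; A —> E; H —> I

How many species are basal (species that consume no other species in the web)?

Basal species (no prey listed): H.
Count: 1.

1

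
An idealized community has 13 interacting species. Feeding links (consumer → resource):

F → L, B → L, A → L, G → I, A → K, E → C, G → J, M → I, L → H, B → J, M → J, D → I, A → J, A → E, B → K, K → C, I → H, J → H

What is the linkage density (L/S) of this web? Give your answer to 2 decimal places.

There are L = 18 links among S = 13 species.
L/S = 18/13 = 1.3846 ≈ 1.38.

L/S = 1.38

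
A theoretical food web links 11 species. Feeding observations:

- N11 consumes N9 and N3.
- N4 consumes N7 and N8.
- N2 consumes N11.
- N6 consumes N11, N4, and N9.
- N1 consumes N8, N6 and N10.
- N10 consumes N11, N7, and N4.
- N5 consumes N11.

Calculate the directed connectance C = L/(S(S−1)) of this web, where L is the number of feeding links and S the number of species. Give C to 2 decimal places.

C = 0.14

The web has S = 11 species and L = 15 feeding links.
C = L / (S(S−1)) = 15 / 110 = 0.1364 ≈ 0.14.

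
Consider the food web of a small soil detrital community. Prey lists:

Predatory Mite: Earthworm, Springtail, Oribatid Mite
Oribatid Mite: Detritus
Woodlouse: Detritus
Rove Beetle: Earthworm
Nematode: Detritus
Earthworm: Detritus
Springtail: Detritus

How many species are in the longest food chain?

3 species

One longest chain: Detritus → Earthworm → Predatory Mite.
It has 3 species and 2 links.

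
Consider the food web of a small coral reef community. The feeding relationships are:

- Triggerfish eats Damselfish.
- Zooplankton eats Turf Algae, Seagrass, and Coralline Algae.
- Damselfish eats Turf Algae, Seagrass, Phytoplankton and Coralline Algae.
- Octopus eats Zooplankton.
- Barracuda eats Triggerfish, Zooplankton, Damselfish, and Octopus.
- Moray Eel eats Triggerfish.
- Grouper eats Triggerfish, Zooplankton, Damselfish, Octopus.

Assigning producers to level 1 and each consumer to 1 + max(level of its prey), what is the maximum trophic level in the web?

Producers (level 1): Seagrass, Turf Algae, Coralline Algae, Phytoplankton.
Seagrass → Damselfish → Triggerfish → Barracuda gives Barracuda level 4.
No species has a prey at level 4, so no species reaches level 5.

4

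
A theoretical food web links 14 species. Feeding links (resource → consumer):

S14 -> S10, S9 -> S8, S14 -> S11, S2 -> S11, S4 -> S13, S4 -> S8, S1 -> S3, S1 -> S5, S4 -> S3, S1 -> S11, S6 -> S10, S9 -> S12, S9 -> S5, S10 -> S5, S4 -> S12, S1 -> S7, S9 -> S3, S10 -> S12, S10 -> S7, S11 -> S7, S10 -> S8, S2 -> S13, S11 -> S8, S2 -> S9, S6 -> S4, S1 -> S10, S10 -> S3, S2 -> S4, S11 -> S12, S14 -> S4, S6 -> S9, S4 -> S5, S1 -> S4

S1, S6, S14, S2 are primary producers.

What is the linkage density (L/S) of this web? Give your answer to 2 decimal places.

There are L = 33 links among S = 14 species.
L/S = 33/14 = 2.3571 ≈ 2.36.

L/S = 2.36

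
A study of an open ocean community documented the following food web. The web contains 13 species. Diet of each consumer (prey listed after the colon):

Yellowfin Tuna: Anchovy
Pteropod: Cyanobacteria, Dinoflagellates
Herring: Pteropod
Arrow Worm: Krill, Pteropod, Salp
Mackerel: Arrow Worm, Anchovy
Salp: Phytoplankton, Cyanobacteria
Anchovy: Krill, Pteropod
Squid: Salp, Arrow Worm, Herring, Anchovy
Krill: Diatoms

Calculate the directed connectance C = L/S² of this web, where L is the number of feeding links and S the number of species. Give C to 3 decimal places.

The web has S = 13 species and L = 18 feeding links.
C = L / S² = 18 / 169 = 0.1065 ≈ 0.107.

C = 0.107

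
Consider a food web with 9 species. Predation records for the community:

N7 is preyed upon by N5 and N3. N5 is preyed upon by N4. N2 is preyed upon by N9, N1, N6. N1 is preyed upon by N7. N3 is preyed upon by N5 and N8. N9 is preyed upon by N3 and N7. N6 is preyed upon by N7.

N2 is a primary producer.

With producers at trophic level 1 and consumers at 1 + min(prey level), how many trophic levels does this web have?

Producers (level 1): N2.
Following each consumer down to its lowest-level prey: N2 → N6 → N7 → N5 → N4 (levels 1 through 5).
All prey of N4 (N5 4) are at level 4 or above, so N4 is at level 1 + 4 = 5.
Every consumer has at least one prey at level 4 or below, so none exceeds level 5.

5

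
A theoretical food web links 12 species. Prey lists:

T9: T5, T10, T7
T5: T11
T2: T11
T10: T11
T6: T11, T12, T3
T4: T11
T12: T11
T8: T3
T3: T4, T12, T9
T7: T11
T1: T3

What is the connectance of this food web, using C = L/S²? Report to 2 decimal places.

C = 0.12

The web has S = 12 species and L = 17 feeding links.
C = L / S² = 17 / 144 = 0.1181 ≈ 0.12.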